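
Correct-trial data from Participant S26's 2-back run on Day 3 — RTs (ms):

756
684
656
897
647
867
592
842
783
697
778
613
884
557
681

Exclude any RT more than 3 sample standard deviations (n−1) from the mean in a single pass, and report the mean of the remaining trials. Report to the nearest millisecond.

n = 15, ΣRT = 10934, M = 728.933
Σ(x−M)² = 169322.93; s = √(169322.93/14) = 109.975
Cutoffs: 728.933 ± 3·109.975 → [399.0, 1058.9]
No RTs fall outside the cutoffs; all 15 retained. Mean = 10934/15 = 728.933

729 ms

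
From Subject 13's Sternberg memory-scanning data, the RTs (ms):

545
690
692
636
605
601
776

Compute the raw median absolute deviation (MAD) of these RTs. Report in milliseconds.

Sorted: 545, 601, 605, 636, 690, 692, 776 → median = 636
|x − 636|: 91, 54, 56, 0, 31, 35, 140
Sorted deviations: 0, 31, 35, 54, 56, 91, 140 → MAD = 54

54 ms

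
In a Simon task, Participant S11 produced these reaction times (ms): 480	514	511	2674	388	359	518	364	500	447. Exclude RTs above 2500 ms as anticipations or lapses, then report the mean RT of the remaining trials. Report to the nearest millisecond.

Excluded: 2674
Retained (n=9): Σ = 4081
Mean = 4081/9 = 453.4444

453 ms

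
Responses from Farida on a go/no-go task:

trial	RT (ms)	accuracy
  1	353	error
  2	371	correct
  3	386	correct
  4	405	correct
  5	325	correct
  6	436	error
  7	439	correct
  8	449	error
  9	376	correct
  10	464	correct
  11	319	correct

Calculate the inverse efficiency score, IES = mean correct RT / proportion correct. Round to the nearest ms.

530 ms

Correct trials (n=8): 371, 386, 405, 325, 439, 376, 464, 319
Mean correct RT = 3085/8 = 385.6250 ms
Proportion correct = 8/11
IES = 385.6250 / (8/11) = 530.234 ms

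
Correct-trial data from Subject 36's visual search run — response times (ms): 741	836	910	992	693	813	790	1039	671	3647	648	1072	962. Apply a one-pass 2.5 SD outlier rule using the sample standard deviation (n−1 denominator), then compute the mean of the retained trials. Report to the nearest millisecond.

n = 13, ΣRT = 13814, M = 1062.615
Σ(x−M)² = 7471393.08; s = √(7471393.08/12) = 789.060
Cutoffs: 1062.615 ± 2.5·789.060 → [-910.0, 3035.3]
Outside: 3647 → excluded.
Retained (n=12): Σ = 10167, mean = 10167/12 = 847.250

847 ms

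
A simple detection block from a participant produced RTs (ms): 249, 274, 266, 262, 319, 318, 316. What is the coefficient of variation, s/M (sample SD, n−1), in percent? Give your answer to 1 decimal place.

10.6%

n = 7, Σ = 2004, M = 286.2857
Σ(x−M)² = 5501.429; s = √(5501.429/6) = 30.2804
CV = 30.2804 / 286.2857 = 0.10577 = 10.577%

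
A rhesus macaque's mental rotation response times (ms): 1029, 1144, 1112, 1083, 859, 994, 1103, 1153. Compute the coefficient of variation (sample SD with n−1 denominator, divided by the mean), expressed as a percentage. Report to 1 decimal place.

9.2%

n = 8, Σ = 8477, M = 1059.6250
Σ(x−M)² = 66503.875; s = √(66503.875/7) = 97.4708
CV = 97.4708 / 1059.6250 = 0.09199 = 9.199%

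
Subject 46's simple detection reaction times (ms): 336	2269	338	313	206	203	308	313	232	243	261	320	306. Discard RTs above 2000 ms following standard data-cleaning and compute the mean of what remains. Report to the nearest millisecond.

Excluded: 2269
Retained (n=12): Σ = 3379
Mean = 3379/12 = 281.5833

282 ms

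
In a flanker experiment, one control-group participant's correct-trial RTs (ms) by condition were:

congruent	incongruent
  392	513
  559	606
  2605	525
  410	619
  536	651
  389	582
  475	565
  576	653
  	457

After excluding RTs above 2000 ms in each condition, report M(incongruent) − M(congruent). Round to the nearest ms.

98 ms

congruent: exclude 2605
M(congruent) = 3337/7 = 476.714
M(incongruent) = 5171/9 = 574.556
Difference = 574.556 − 476.714 = 97.841 ms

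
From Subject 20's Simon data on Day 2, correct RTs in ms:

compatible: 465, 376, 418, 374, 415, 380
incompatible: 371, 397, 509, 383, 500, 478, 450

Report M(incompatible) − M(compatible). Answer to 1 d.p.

M(compatible) = 2428/6 = 404.667
M(incompatible) = 3088/7 = 441.143
Difference = 441.143 − 404.667 = 36.476 ms

36.5 ms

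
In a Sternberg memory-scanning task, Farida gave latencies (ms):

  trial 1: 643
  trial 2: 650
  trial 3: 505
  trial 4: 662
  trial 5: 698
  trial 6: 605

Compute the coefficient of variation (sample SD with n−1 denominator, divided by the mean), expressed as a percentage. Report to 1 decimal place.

n = 6, Σ = 3763, M = 627.1667
Σ(x−M)² = 22418.833; s = √(22418.833/5) = 66.9609
CV = 66.9609 / 627.1667 = 0.10677 = 10.677%

10.7%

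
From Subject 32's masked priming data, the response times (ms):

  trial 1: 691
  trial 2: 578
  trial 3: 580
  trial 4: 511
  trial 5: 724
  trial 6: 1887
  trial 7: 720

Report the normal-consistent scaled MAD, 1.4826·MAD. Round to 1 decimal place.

Sorted: 511, 578, 580, 691, 720, 724, 1887 → median = 691
|x − 691| sorted: 0, 29, 33, 111, 113, 180, 1196 → MAD = 111
Robust SD ≈ 1.4826 × 111 = 164.569

164.6 ms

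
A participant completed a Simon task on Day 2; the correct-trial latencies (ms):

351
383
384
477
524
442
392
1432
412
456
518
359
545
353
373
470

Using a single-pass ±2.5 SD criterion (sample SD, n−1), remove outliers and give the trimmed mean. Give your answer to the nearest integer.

n = 16, ΣRT = 7871, M = 491.938
Σ(x−M)² = 1003610.94; s = √(1003610.94/15) = 258.665
Cutoffs: 491.938 ± 2.5·258.665 → [-154.7, 1138.6]
Outside: 1432 → excluded.
Retained (n=15): Σ = 6439, mean = 6439/15 = 429.267

429 ms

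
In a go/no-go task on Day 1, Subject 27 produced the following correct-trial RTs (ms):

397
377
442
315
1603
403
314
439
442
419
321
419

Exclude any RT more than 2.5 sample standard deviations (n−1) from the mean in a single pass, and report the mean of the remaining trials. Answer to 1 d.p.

n = 12, ΣRT = 5891, M = 490.917
Σ(x−M)² = 1375198.92; s = √(1375198.92/11) = 353.579
Cutoffs: 490.917 ± 2.5·353.579 → [-393.0, 1374.9]
Outside: 1603 → excluded.
Retained (n=11): Σ = 4288, mean = 4288/11 = 389.818

389.8 ms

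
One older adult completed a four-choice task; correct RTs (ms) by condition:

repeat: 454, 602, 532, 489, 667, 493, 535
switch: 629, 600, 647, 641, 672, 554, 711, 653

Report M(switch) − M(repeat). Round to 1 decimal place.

99.5 ms

M(repeat) = 3772/7 = 538.857
M(switch) = 5107/8 = 638.375
Difference = 638.375 − 538.857 = 99.518 ms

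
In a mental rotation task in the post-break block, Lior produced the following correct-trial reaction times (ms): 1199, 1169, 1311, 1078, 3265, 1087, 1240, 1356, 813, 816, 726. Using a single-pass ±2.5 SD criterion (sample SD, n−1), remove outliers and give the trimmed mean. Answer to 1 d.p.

1079.5 ms

n = 11, ΣRT = 14060, M = 1278.182
Σ(x−M)² = 4785761.64; s = √(4785761.64/10) = 691.792
Cutoffs: 1278.182 ± 2.5·691.792 → [-451.3, 3007.7]
Outside: 3265 → excluded.
Retained (n=10): Σ = 10795, mean = 10795/10 = 1079.500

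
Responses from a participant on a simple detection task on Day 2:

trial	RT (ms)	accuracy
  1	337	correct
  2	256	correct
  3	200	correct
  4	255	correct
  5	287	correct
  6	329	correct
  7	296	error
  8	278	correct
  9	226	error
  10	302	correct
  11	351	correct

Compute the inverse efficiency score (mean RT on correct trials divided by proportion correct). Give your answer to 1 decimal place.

352.4 ms

Correct trials (n=9): 337, 256, 200, 255, 287, 329, 278, 302, 351
Mean correct RT = 2595/9 = 288.3333 ms
Proportion correct = 9/11
IES = 288.3333 / (9/11) = 352.407 ms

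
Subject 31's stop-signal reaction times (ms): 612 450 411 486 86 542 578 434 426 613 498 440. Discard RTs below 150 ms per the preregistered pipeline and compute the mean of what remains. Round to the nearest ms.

499 ms

Excluded: 86
Retained (n=11): Σ = 5490
Mean = 5490/11 = 499.0909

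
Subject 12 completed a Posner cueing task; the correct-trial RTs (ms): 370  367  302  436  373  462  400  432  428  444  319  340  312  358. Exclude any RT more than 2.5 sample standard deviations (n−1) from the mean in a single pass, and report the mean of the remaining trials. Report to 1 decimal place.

381.6 ms

n = 14, ΣRT = 5343, M = 381.643
Σ(x−M)² = 36157.21; s = √(36157.21/13) = 52.738
Cutoffs: 381.643 ± 2.5·52.738 → [249.8, 513.5]
No RTs fall outside the cutoffs; all 14 retained. Mean = 5343/14 = 381.643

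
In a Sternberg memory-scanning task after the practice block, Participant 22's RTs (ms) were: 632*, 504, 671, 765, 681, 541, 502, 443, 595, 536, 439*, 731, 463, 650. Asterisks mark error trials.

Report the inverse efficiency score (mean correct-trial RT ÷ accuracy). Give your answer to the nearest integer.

689 ms

Correct trials (n=12): 504, 671, 765, 681, 541, 502, 443, 595, 536, 731, 463, 650
Mean correct RT = 7082/12 = 590.1667 ms
Proportion correct = 12/14
IES = 590.1667 / (12/14) = 688.528 ms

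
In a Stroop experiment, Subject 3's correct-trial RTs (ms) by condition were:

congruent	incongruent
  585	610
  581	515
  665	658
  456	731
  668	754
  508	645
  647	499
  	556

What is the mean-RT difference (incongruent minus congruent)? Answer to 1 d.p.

33.9 ms

M(congruent) = 4110/7 = 587.143
M(incongruent) = 4968/8 = 621.000
Difference = 621.000 − 587.143 = 33.857 ms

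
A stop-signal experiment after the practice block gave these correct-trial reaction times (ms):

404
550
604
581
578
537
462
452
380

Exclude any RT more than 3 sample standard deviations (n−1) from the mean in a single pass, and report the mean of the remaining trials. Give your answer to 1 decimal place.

n = 9, ΣRT = 4548, M = 505.333
Σ(x−M)² = 54438.00; s = √(54438.00/8) = 82.491
Cutoffs: 505.333 ± 3·82.491 → [257.9, 752.8]
No RTs fall outside the cutoffs; all 9 retained. Mean = 4548/9 = 505.333

505.3 ms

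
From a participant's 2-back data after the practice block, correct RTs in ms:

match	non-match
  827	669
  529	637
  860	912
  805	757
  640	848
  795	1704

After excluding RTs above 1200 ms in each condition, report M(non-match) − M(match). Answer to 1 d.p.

21.9 ms

non-match: exclude 1704
M(match) = 4456/6 = 742.667
M(non-match) = 3823/5 = 764.600
Difference = 764.600 − 742.667 = 21.933 ms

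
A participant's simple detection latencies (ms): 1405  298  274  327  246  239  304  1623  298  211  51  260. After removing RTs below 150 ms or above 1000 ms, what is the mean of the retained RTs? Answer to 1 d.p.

Excluded: 51, 1405, 1623
Retained (n=9): Σ = 2457
Mean = 2457/9 = 273.0000

273.0 ms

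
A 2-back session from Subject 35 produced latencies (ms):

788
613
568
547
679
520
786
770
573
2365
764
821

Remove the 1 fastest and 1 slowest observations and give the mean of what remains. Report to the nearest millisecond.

691 ms

Sorted: 520, 547, 568, 573, 613, 679, 764, 770, 786, 788, 821, 2365
Drop lowest 1 (520) and highest 1 (2365)
Remaining (n=10): Σ = 6909, mean = 6909/10 = 690.900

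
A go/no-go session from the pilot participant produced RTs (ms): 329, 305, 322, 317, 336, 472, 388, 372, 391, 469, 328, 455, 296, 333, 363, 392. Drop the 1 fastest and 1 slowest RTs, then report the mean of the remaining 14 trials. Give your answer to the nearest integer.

364 ms

Sorted: 296, 305, 317, 322, 328, 329, 333, 336, 363, 372, 388, 391, 392, 455, 469, 472
Drop lowest 1 (296) and highest 1 (472)
Remaining (n=14): Σ = 5100, mean = 5100/14 = 364.286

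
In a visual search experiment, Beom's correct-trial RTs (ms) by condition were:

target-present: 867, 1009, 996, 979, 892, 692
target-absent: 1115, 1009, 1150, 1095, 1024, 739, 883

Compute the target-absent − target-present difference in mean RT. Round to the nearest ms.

M(target-present) = 5435/6 = 905.833
M(target-absent) = 7015/7 = 1002.143
Difference = 1002.143 − 905.833 = 96.310 ms

96 ms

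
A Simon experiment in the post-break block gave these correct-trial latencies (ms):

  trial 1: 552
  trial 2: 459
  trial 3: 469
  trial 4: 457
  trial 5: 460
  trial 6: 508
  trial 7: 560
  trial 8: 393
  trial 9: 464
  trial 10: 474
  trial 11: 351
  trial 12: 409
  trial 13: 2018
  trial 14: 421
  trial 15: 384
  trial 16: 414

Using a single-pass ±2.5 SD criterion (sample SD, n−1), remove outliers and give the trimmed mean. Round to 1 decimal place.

n = 16, ΣRT = 8793, M = 549.562
Σ(x−M)² = 2348475.94; s = √(2348475.94/15) = 395.683
Cutoffs: 549.562 ± 2.5·395.683 → [-439.6, 1538.8]
Outside: 2018 → excluded.
Retained (n=15): Σ = 6775, mean = 6775/15 = 451.667

451.7 ms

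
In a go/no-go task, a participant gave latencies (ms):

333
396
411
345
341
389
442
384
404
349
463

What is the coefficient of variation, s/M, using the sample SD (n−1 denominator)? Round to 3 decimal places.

0.110

n = 11, Σ = 4257, M = 387.0000
Σ(x−M)² = 18000.000; s = √(18000.000/10) = 42.4264
CV = 42.4264 / 387.0000 = 0.10963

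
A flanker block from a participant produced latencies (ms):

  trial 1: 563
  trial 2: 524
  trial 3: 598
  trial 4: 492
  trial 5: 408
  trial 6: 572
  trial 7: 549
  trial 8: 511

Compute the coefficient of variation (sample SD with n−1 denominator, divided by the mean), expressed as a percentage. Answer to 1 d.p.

n = 8, Σ = 4217, M = 527.1250
Σ(x−M)² = 24496.875; s = √(24496.875/7) = 59.1570
CV = 59.1570 / 527.1250 = 0.11223 = 11.223%

11.2%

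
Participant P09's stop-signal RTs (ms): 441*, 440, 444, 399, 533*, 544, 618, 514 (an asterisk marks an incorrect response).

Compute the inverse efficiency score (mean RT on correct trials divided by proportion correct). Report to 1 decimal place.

657.6 ms

Correct trials (n=6): 440, 444, 399, 544, 618, 514
Mean correct RT = 2959/6 = 493.1667 ms
Proportion correct = 6/8
IES = 493.1667 / (6/8) = 657.556 ms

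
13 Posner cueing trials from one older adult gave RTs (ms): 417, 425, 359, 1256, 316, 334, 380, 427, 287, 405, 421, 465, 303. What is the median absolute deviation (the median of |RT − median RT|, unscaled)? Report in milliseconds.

46 ms

Sorted: 287, 303, 316, 334, 359, 380, 405, 417, 421, 425, 427, 465, 1256 → median = 405
|x − 405|: 12, 20, 46, 851, 89, 71, 25, 22, 118, 0, 16, 60, 102
Sorted deviations: 0, 12, 16, 20, 22, 25, 46, 60, 71, 89, 102, 118, 851 → MAD = 46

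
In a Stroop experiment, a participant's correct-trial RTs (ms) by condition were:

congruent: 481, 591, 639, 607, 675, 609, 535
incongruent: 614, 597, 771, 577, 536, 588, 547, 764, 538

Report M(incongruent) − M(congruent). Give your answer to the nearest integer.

24 ms

M(congruent) = 4137/7 = 591.000
M(incongruent) = 5532/9 = 614.667
Difference = 614.667 − 591.000 = 23.667 ms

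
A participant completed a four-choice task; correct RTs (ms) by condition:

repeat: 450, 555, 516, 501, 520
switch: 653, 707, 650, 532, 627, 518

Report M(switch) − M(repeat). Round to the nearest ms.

106 ms

M(repeat) = 2542/5 = 508.400
M(switch) = 3687/6 = 614.500
Difference = 614.500 − 508.400 = 106.100 ms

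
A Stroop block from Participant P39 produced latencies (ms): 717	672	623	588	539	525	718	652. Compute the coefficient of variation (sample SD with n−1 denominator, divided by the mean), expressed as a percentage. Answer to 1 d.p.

n = 8, Σ = 5034, M = 629.2500
Σ(x−M)² = 38675.500; s = √(38675.500/7) = 74.3308
CV = 74.3308 / 629.2500 = 0.11813 = 11.813%

11.8%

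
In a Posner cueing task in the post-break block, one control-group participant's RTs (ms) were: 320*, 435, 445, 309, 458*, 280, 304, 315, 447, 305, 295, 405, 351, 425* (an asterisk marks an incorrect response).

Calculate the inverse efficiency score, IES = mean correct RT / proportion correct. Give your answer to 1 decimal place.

Correct trials (n=11): 435, 445, 309, 280, 304, 315, 447, 305, 295, 405, 351
Mean correct RT = 3891/11 = 353.7273 ms
Proportion correct = 11/14
IES = 353.7273 / (11/14) = 450.198 ms

450.2 ms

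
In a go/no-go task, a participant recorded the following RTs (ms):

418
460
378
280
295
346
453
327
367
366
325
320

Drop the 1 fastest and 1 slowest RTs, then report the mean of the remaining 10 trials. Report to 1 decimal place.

359.5 ms

Sorted: 280, 295, 320, 325, 327, 346, 366, 367, 378, 418, 453, 460
Drop lowest 1 (280) and highest 1 (460)
Remaining (n=10): Σ = 3595, mean = 3595/10 = 359.500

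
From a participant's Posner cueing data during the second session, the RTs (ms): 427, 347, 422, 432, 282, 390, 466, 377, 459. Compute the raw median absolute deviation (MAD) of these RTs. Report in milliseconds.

Sorted: 282, 347, 377, 390, 422, 427, 432, 459, 466 → median = 422
|x − 422|: 5, 75, 0, 10, 140, 32, 44, 45, 37
Sorted deviations: 0, 5, 10, 32, 37, 44, 45, 75, 140 → MAD = 37

37 ms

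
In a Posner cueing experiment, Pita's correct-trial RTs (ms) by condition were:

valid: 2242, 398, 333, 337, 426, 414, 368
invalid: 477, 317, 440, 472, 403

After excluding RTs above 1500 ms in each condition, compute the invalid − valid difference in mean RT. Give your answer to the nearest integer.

42 ms

valid: exclude 2242
M(valid) = 2276/6 = 379.333
M(invalid) = 2109/5 = 421.800
Difference = 421.800 − 379.333 = 42.467 ms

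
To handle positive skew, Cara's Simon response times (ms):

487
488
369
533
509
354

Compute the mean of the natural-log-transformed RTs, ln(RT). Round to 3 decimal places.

6.112

ln(RT): 6.1883, 6.1903, 5.9108, 6.2785, 6.2324, 5.8693
Σ ln(RT) = 36.6696
Mean = 36.6696/6 = 6.11161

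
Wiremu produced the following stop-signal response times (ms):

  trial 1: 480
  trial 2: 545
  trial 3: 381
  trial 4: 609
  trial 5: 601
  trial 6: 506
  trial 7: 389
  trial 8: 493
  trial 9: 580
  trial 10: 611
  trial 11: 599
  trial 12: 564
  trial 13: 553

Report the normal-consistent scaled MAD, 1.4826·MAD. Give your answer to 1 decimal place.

Sorted: 381, 389, 480, 493, 506, 545, 553, 564, 580, 599, 601, 609, 611 → median = 553
|x − 553| sorted: 0, 8, 11, 27, 46, 47, 48, 56, 58, 60, 73, 164, 172 → MAD = 48
Robust SD ≈ 1.4826 × 48 = 71.165

71.2 ms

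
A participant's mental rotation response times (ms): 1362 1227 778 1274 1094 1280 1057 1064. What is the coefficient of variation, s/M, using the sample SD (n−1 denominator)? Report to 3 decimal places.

0.162

n = 8, Σ = 9136, M = 1142.0000
Σ(x−M)² = 240202.000; s = √(240202.000/7) = 185.2419
CV = 185.2419 / 1142.0000 = 0.16221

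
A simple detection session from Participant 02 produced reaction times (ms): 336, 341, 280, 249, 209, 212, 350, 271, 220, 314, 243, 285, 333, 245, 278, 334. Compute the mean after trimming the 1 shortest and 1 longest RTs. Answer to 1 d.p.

281.5 ms

Sorted: 209, 212, 220, 243, 245, 249, 271, 278, 280, 285, 314, 333, 334, 336, 341, 350
Drop lowest 1 (209) and highest 1 (350)
Remaining (n=14): Σ = 3941, mean = 3941/14 = 281.500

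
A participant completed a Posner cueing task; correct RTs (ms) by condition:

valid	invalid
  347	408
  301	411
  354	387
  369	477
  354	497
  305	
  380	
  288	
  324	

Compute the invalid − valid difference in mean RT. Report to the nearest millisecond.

100 ms

M(valid) = 3022/9 = 335.778
M(invalid) = 2180/5 = 436.000
Difference = 436.000 − 335.778 = 100.222 ms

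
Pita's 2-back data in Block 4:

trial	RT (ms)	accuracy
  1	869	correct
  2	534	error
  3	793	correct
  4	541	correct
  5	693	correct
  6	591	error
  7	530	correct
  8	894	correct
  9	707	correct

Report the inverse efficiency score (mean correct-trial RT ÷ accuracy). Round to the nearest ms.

923 ms

Correct trials (n=7): 869, 793, 541, 693, 530, 894, 707
Mean correct RT = 5027/7 = 718.1429 ms
Proportion correct = 7/9
IES = 718.1429 / (7/9) = 923.327 ms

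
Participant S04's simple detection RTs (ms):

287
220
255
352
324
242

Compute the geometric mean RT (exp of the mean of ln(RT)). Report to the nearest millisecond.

276 ms

ln(RT): 5.6595, 5.3936, 5.5413, 5.8636, 5.7807, 5.4889
Mean ln(RT) = 33.7277/6 = 5.62128
Geometric mean = exp(5.62128) = 276.24 ms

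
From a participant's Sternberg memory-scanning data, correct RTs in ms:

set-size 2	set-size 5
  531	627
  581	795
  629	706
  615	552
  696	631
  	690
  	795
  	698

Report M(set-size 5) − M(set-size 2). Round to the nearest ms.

M(set-size 2) = 3052/5 = 610.400
M(set-size 5) = 5494/8 = 686.750
Difference = 686.750 − 610.400 = 76.350 ms

76 ms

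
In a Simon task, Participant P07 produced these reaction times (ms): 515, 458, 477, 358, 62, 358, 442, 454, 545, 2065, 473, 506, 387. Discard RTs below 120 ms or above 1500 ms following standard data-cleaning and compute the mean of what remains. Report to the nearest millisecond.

452 ms

Excluded: 62, 2065
Retained (n=11): Σ = 4973
Mean = 4973/11 = 452.0909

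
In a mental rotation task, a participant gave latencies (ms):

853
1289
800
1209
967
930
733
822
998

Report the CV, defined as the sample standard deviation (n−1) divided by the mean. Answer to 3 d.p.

0.196

n = 9, Σ = 8601, M = 955.6667
Σ(x−M)² = 280088.000; s = √(280088.000/8) = 187.1123
CV = 187.1123 / 955.6667 = 0.19579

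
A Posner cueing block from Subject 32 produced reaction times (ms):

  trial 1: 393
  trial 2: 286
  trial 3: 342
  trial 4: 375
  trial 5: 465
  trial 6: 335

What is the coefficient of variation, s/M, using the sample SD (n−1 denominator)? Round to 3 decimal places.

n = 6, Σ = 2196, M = 366.0000
Σ(x−M)² = 18548.000; s = √(18548.000/5) = 60.9065
CV = 60.9065 / 366.0000 = 0.16641

0.166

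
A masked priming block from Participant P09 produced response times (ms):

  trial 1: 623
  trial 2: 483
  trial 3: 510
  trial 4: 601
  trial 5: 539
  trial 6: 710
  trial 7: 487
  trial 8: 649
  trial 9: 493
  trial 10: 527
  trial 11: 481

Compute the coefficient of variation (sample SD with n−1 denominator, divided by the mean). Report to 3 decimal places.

0.142

n = 11, Σ = 6103, M = 554.8182
Σ(x−M)² = 61793.636; s = √(61793.636/10) = 78.6089
CV = 78.6089 / 554.8182 = 0.14168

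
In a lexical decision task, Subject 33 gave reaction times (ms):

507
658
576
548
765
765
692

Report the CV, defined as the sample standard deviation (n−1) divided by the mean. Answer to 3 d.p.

n = 7, Σ = 4511, M = 644.4286
Σ(x−M)² = 64389.714; s = √(64389.714/6) = 103.5935
CV = 103.5935 / 644.4286 = 0.16075

0.161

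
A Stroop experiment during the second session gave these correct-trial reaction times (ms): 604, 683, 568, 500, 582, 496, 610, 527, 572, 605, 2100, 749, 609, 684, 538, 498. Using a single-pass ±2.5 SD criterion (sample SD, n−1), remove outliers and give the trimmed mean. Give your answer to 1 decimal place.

588.3 ms

n = 16, ΣRT = 10925, M = 682.812
Σ(x−M)² = 2219166.44; s = √(2219166.44/15) = 384.635
Cutoffs: 682.812 ± 2.5·384.635 → [-278.8, 1644.4]
Outside: 2100 → excluded.
Retained (n=15): Σ = 8825, mean = 8825/15 = 588.333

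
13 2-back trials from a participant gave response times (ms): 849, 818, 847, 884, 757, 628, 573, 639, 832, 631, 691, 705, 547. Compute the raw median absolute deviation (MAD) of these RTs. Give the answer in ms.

Sorted: 547, 573, 628, 631, 639, 691, 705, 757, 818, 832, 847, 849, 884 → median = 705
|x − 705|: 144, 113, 142, 179, 52, 77, 132, 66, 127, 74, 14, 0, 158
Sorted deviations: 0, 14, 52, 66, 74, 77, 113, 127, 132, 142, 144, 158, 179 → MAD = 113

113 ms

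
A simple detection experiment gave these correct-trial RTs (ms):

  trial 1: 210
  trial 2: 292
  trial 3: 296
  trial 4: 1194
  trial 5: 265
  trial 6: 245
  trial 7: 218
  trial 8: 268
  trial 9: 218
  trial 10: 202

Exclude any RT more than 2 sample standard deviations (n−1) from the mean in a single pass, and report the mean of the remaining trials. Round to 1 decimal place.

246.0 ms

n = 10, ΣRT = 3408, M = 340.800
Σ(x−M)² = 819095.60; s = √(819095.60/9) = 301.680
Cutoffs: 340.800 ± 2·301.680 → [-262.6, 944.2]
Outside: 1194 → excluded.
Retained (n=9): Σ = 2214, mean = 2214/9 = 246.000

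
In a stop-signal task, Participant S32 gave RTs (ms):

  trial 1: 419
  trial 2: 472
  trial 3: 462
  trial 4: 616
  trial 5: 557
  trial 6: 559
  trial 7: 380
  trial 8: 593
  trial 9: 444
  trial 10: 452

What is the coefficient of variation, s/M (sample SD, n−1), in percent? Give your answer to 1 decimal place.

16.1%

n = 10, Σ = 4954, M = 495.4000
Σ(x−M)² = 57252.400; s = √(57252.400/9) = 79.7582
CV = 79.7582 / 495.4000 = 0.16100 = 16.100%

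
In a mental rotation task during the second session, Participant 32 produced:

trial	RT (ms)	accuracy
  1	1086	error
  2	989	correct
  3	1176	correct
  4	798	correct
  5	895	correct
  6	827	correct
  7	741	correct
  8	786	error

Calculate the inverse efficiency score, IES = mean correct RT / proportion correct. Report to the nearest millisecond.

1206 ms

Correct trials (n=6): 989, 1176, 798, 895, 827, 741
Mean correct RT = 5426/6 = 904.3333 ms
Proportion correct = 6/8
IES = 904.3333 / (6/8) = 1205.778 ms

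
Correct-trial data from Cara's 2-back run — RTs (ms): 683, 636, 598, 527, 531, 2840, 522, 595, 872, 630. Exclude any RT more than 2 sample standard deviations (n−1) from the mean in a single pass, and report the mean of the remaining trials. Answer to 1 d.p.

621.6 ms

n = 10, ΣRT = 8434, M = 843.400
Σ(x−M)² = 4524436.40; s = √(4524436.40/9) = 709.024
Cutoffs: 843.400 ± 2·709.024 → [-574.6, 2261.4]
Outside: 2840 → excluded.
Retained (n=9): Σ = 5594, mean = 5594/9 = 621.556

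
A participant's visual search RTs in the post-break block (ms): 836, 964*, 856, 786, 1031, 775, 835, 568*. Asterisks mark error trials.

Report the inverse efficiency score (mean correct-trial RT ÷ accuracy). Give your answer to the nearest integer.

1138 ms

Correct trials (n=6): 836, 856, 786, 1031, 775, 835
Mean correct RT = 5119/6 = 853.1667 ms
Proportion correct = 6/8
IES = 853.1667 / (6/8) = 1137.556 ms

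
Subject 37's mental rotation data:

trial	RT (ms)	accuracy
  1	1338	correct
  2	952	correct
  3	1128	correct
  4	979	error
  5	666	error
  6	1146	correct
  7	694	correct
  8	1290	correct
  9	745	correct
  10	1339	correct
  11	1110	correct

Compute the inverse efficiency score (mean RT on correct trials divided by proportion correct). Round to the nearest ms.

Correct trials (n=9): 1338, 952, 1128, 1146, 694, 1290, 745, 1339, 1110
Mean correct RT = 9742/9 = 1082.4444 ms
Proportion correct = 9/11
IES = 1082.4444 / (9/11) = 1322.988 ms

1323 ms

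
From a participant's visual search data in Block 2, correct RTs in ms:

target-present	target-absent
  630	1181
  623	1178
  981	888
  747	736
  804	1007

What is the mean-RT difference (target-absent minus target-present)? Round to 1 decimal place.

241.0 ms

M(target-present) = 3785/5 = 757.000
M(target-absent) = 4990/5 = 998.000
Difference = 998.000 − 757.000 = 241.000 ms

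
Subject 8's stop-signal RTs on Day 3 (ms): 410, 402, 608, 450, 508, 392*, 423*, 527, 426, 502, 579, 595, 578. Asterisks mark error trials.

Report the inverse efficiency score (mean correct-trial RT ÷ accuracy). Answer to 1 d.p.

Correct trials (n=11): 410, 402, 608, 450, 508, 527, 426, 502, 579, 595, 578
Mean correct RT = 5585/11 = 507.7273 ms
Proportion correct = 11/13
IES = 507.7273 / (11/13) = 600.041 ms

600.0 ms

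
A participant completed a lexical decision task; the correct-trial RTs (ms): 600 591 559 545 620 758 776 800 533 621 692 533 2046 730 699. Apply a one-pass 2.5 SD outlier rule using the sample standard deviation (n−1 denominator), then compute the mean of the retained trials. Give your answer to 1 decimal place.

646.9 ms

n = 15, ΣRT = 11103, M = 740.200
Σ(x−M)² = 1941786.40; s = √(1941786.40/14) = 372.423
Cutoffs: 740.200 ± 2.5·372.423 → [-190.9, 1671.3]
Outside: 2046 → excluded.
Retained (n=14): Σ = 9057, mean = 9057/14 = 646.929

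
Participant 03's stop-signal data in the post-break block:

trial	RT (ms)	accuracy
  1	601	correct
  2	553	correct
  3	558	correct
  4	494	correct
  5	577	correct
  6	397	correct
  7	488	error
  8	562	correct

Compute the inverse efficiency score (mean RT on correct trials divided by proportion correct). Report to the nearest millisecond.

611 ms

Correct trials (n=7): 601, 553, 558, 494, 577, 397, 562
Mean correct RT = 3742/7 = 534.5714 ms
Proportion correct = 7/8
IES = 534.5714 / (7/8) = 610.939 ms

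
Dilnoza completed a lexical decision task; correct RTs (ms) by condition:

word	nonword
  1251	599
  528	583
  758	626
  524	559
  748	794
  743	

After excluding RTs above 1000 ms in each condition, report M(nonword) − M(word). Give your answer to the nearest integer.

-28 ms

word: exclude 1251
M(word) = 3301/5 = 660.200
M(nonword) = 3161/5 = 632.200
Difference = 632.200 − 660.200 = -28.000 ms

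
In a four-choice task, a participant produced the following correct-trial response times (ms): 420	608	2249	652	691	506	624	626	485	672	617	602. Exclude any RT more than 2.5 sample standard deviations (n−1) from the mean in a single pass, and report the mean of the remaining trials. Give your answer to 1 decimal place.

591.2 ms

n = 12, ΣRT = 8752, M = 729.333
Σ(x−M)² = 2590714.67; s = √(2590714.67/11) = 485.304
Cutoffs: 729.333 ± 2.5·485.304 → [-483.9, 1942.6]
Outside: 2249 → excluded.
Retained (n=11): Σ = 6503, mean = 6503/11 = 591.182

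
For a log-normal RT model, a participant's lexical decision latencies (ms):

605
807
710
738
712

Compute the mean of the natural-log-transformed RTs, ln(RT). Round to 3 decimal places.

6.567

ln(RT): 6.4052, 6.6933, 6.5653, 6.6039, 6.5681
Σ ln(RT) = 32.8358
Mean = 32.8358/5 = 6.56717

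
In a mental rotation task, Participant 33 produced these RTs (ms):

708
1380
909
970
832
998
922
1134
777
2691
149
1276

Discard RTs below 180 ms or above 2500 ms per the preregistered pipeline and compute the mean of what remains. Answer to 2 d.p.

990.60 ms

Excluded: 149, 2691
Retained (n=10): Σ = 9906
Mean = 9906/10 = 990.6000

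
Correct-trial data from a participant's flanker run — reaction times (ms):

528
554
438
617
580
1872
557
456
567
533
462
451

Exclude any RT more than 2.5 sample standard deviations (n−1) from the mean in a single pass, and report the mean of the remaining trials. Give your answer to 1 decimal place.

n = 12, ΣRT = 7615, M = 634.583
Σ(x−M)² = 1707272.92; s = √(1707272.92/11) = 393.963
Cutoffs: 634.583 ± 2.5·393.963 → [-350.3, 1619.5]
Outside: 1872 → excluded.
Retained (n=11): Σ = 5743, mean = 5743/11 = 522.091

522.1 ms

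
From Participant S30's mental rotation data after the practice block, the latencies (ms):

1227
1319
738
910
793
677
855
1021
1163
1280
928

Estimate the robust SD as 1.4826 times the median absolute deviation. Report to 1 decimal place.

Sorted: 677, 738, 793, 855, 910, 928, 1021, 1163, 1227, 1280, 1319 → median = 928
|x − 928| sorted: 0, 18, 73, 93, 135, 190, 235, 251, 299, 352, 391 → MAD = 190
Robust SD ≈ 1.4826 × 190 = 281.694

281.7 ms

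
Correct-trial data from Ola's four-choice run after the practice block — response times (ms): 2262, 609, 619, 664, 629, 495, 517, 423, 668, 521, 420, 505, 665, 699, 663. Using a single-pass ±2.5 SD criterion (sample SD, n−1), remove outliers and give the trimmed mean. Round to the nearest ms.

578 ms

n = 15, ΣRT = 10359, M = 690.600
Σ(x−M)² = 2764025.60; s = √(2764025.60/14) = 444.331
Cutoffs: 690.600 ± 2.5·444.331 → [-420.2, 1801.4]
Outside: 2262 → excluded.
Retained (n=14): Σ = 8097, mean = 8097/14 = 578.357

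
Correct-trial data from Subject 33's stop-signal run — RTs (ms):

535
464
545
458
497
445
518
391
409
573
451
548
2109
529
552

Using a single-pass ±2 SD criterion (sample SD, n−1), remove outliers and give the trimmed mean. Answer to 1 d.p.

493.9 ms

n = 15, ΣRT = 9024, M = 601.600
Σ(x−M)² = 2477451.60; s = √(2477451.60/14) = 420.667
Cutoffs: 601.600 ± 2·420.667 → [-239.7, 1442.9]
Outside: 2109 → excluded.
Retained (n=14): Σ = 6915, mean = 6915/14 = 493.929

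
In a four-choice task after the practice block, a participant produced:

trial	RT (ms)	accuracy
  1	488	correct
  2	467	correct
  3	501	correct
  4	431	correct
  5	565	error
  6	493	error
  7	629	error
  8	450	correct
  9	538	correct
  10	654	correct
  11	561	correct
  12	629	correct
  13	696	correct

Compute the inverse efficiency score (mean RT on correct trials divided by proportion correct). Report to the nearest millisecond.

Correct trials (n=10): 488, 467, 501, 431, 450, 538, 654, 561, 629, 696
Mean correct RT = 5415/10 = 541.5000 ms
Proportion correct = 10/13
IES = 541.5000 / (10/13) = 703.950 ms

704 ms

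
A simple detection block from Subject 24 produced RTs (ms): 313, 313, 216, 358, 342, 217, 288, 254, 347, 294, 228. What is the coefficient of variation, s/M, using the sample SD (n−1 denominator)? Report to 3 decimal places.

n = 11, Σ = 3170, M = 288.1818
Σ(x−M)² = 27563.636; s = √(27563.636/10) = 52.5011
CV = 52.5011 / 288.1818 = 0.18218

0.182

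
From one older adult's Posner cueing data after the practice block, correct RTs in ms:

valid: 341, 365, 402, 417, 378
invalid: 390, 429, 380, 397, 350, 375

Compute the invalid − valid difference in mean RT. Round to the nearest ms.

6 ms

M(valid) = 1903/5 = 380.600
M(invalid) = 2321/6 = 386.833
Difference = 386.833 − 380.600 = 6.233 ms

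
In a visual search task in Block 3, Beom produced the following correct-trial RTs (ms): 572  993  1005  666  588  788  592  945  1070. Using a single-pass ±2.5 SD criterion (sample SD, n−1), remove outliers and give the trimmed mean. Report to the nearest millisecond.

802 ms

n = 9, ΣRT = 7219, M = 802.111
Σ(x−M)² = 331450.89; s = √(331450.89/8) = 203.547
Cutoffs: 802.111 ± 2.5·203.547 → [293.2, 1311.0]
No RTs fall outside the cutoffs; all 9 retained. Mean = 7219/9 = 802.111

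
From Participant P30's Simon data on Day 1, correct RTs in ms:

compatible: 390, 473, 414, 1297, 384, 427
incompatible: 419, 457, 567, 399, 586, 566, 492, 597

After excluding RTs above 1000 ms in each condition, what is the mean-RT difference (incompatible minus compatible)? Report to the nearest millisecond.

compatible: exclude 1297
M(compatible) = 2088/5 = 417.600
M(incompatible) = 4083/8 = 510.375
Difference = 510.375 − 417.600 = 92.775 ms

93 ms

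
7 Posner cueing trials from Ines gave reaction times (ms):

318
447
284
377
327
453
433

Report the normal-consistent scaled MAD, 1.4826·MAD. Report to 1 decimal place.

87.5 ms

Sorted: 284, 318, 327, 377, 433, 447, 453 → median = 377
|x − 377| sorted: 0, 50, 56, 59, 70, 76, 93 → MAD = 59
Robust SD ≈ 1.4826 × 59 = 87.473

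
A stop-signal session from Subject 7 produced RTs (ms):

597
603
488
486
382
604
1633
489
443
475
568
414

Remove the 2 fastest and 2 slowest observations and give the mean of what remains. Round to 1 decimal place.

518.6 ms

Sorted: 382, 414, 443, 475, 486, 488, 489, 568, 597, 603, 604, 1633
Drop lowest 2 (382, 414) and highest 2 (604, 1633)
Remaining (n=8): Σ = 4149, mean = 4149/8 = 518.625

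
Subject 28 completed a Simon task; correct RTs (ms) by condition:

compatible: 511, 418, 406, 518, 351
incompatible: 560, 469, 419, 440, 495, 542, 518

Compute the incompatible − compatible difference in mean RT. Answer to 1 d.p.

M(compatible) = 2204/5 = 440.800
M(incompatible) = 3443/7 = 491.857
Difference = 491.857 − 440.800 = 51.057 ms

51.1 ms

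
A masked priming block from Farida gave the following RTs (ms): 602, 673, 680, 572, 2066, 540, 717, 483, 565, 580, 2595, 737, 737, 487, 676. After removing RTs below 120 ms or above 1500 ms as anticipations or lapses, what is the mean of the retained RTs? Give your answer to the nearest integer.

619 ms

Excluded: 2066, 2595
Retained (n=13): Σ = 8049
Mean = 8049/13 = 619.1538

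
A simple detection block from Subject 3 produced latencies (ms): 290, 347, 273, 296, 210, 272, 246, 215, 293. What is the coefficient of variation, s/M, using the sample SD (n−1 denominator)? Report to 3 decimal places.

n = 9, Σ = 2442, M = 271.3333
Σ(x−M)² = 14732.000; s = √(14732.000/8) = 42.9127
CV = 42.9127 / 271.3333 = 0.15815

0.158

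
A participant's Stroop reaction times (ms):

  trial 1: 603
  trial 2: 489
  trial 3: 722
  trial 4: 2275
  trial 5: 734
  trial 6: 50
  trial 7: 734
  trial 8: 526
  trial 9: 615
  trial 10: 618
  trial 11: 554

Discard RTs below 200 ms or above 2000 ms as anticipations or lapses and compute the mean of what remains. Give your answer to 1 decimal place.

Excluded: 50, 2275
Retained (n=9): Σ = 5595
Mean = 5595/9 = 621.6667

621.7 ms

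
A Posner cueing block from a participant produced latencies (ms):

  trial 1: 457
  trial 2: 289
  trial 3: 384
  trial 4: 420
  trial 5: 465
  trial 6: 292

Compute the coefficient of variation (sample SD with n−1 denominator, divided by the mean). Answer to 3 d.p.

0.204

n = 6, Σ = 2307, M = 384.5000
Σ(x−M)² = 30673.500; s = √(30673.500/5) = 78.3243
CV = 78.3243 / 384.5000 = 0.20370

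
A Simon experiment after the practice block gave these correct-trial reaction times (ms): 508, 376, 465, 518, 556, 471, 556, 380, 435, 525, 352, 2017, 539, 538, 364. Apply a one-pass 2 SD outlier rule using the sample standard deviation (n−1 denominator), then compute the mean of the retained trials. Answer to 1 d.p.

n = 15, ΣRT = 8600, M = 573.333
Σ(x−M)² = 2307339.33; s = √(2307339.33/14) = 405.968
Cutoffs: 573.333 ± 2·405.968 → [-238.6, 1385.3]
Outside: 2017 → excluded.
Retained (n=14): Σ = 6583, mean = 6583/14 = 470.214

470.2 ms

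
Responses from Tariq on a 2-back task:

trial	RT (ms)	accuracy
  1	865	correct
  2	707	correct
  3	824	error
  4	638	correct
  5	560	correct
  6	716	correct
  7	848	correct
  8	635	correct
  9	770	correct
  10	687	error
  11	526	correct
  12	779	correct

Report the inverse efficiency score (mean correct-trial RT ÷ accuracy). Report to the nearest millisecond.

845 ms

Correct trials (n=10): 865, 707, 638, 560, 716, 848, 635, 770, 526, 779
Mean correct RT = 7044/10 = 704.4000 ms
Proportion correct = 10/12
IES = 704.4000 / (10/12) = 845.280 ms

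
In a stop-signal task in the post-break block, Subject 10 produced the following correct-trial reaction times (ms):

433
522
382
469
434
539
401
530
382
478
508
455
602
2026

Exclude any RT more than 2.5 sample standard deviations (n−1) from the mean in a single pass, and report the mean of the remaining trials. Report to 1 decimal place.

n = 14, ΣRT = 8161, M = 582.929
Σ(x−M)² = 2295732.93; s = √(2295732.93/13) = 420.232
Cutoffs: 582.929 ± 2.5·420.232 → [-467.7, 1633.5]
Outside: 2026 → excluded.
Retained (n=13): Σ = 6135, mean = 6135/13 = 471.923

471.9 ms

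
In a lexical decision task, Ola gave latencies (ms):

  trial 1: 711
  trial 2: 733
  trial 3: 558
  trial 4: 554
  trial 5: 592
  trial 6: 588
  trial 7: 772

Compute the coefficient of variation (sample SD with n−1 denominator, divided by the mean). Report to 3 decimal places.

0.142

n = 7, Σ = 4508, M = 644.0000
Σ(x−M)² = 50130.000; s = √(50130.000/6) = 91.4057
CV = 91.4057 / 644.0000 = 0.14193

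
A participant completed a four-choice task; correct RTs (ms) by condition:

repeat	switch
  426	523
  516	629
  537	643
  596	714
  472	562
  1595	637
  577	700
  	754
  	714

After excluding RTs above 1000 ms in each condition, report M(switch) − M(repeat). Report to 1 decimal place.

repeat: exclude 1595
M(repeat) = 3124/6 = 520.667
M(switch) = 5876/9 = 652.889
Difference = 652.889 − 520.667 = 132.222 ms

132.2 ms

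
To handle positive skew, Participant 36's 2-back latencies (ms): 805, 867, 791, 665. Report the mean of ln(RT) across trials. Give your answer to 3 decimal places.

ln(RT): 6.6908, 6.7650, 6.6733, 6.4998
Σ ln(RT) = 26.6290
Mean = 26.6290/4 = 6.65724

6.657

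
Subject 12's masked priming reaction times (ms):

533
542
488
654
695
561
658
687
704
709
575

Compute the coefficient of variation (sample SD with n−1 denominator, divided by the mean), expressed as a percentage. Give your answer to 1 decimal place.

n = 11, Σ = 6806, M = 618.7273
Σ(x−M)² = 64256.182; s = √(64256.182/10) = 80.1600
CV = 80.1600 / 618.7273 = 0.12956 = 12.956%

13.0%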